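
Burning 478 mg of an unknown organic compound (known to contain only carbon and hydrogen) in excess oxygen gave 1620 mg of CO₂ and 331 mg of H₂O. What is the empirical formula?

mol C = 1.62 g CO₂ ÷ 44.009 g/mol = 0.03681 mol
mol H = 2 × 0.331 g H₂O ÷ 18.015 g/mol = 0.03675 mol
Divide by the smallest (0.03675 mol): C 1.002, H 1.000

CH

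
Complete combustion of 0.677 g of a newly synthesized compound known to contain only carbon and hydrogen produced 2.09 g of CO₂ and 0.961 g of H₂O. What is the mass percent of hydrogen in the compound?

mol C = 2.09 g CO₂ ÷ 44.009 g/mol = 0.04749 mol
mol H = 2 × 0.961 g H₂O ÷ 18.015 g/mol = 0.1067 mol
mass % H = 0.1075 g ÷ 0.677 g × 100%

15.9%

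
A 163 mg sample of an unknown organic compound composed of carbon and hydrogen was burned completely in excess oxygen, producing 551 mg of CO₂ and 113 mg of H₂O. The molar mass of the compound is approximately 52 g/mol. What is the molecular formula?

C4H4

mol C = 0.551 g CO₂ ÷ 44.009 g/mol = 0.01252 mol
mol H = 2 × 0.113 g H₂O ÷ 18.015 g/mol = 0.01255 mol
Divide by the smallest (0.01252 mol): C 1.000, H 1.002
Empirical formula: CH
Empirical-formula mass = 13.02 g/mol; 52 ÷ 13.02 ≈ 4, so the molecular formula is C4H4.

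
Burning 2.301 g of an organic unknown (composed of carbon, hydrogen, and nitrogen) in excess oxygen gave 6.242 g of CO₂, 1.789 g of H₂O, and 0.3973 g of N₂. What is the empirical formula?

mol C = 6.242 g CO₂ ÷ 44.009 g/mol = 0.14183 mol
mol H = 2 × 1.789 g H₂O ÷ 18.015 g/mol = 0.19861 mol
mol N = 2 × 0.3973 g N₂ ÷ 28.014 g/mol = 0.028364 mol
Divide by the smallest (0.028364 mol): C 5.000, H 7.002, N 1.000

C5H7N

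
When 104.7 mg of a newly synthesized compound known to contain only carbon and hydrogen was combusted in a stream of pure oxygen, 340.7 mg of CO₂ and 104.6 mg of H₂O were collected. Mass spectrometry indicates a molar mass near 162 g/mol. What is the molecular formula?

C12H18

mol C = 0.3407 g CO₂ ÷ 44.009 g/mol = 0.0077416 mol
mol H = 2 × 0.1046 g H₂O ÷ 18.015 g/mol = 0.011613 mol
Divide by the smallest (0.0077416 mol): C 1.000, H 1.500
Multiplying each by 2 gives whole numbers: C 2.00, H 3.00
Empirical formula: C2H3
Empirical-formula mass = 27.05 g/mol; 162 ÷ 27.05 ≈ 6, so the molecular formula is C12H18.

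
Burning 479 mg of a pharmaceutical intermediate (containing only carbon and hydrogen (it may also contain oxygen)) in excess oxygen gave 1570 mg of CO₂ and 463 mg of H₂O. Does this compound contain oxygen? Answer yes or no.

mol C = 1.57 g CO₂ ÷ 44.009 g/mol = 0.03567 mol
mol H = 2 × 0.463 g H₂O ÷ 18.015 g/mol = 0.05140 mol
C and H together account for 0.4803 g — essentially the entire 0.479 g sample — so the compound contains no oxygen.

no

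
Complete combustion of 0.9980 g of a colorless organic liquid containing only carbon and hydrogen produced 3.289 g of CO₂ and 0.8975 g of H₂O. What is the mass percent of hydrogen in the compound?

10.06%

mol C = 3.289 g CO₂ ÷ 44.009 g/mol = 0.074735 mol
mol H = 2 × 0.8975 g H₂O ÷ 18.015 g/mol = 0.099639 mol
mass % H = 0.10044 g ÷ 0.9980 g × 100%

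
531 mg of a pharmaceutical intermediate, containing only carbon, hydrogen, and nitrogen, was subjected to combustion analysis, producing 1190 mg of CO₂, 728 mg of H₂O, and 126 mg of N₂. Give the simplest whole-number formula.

C3H9N

mol C = 1.19 g CO₂ ÷ 44.009 g/mol = 0.02704 mol
mol H = 2 × 0.728 g H₂O ÷ 18.015 g/mol = 0.08082 mol
mol N = 2 × 0.126 g N₂ ÷ 28.014 g/mol = 0.008996 mol
Divide by the smallest (0.008996 mol): C 3.006, H 8.985, N 1.000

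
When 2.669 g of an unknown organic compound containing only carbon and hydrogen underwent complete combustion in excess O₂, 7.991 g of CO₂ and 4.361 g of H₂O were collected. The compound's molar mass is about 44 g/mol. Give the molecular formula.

mol C = 7.991 g CO₂ ÷ 44.009 g/mol = 0.18158 mol
mol H = 2 × 4.361 g H₂O ÷ 18.015 g/mol = 0.48415 mol
Divide by the smallest (0.18158 mol): C 1.000, H 2.666
Multiplying each by 3 gives whole numbers: C 3.00, H 8.00
Empirical formula: C3H8
Empirical-formula mass = 44.10 g/mol; 44 ÷ 44.10 ≈ 1, so the molecular formula is C3H8.

C3H8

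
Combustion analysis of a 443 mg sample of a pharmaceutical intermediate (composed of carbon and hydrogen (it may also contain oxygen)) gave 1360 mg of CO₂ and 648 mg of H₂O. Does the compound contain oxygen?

no

mol C = 1.36 g CO₂ ÷ 44.009 g/mol = 0.03090 mol
mol H = 2 × 0.648 g H₂O ÷ 18.015 g/mol = 0.07194 mol
C and H together account for 0.4437 g — essentially the entire 0.443 g sample — so the compound contains no oxygen.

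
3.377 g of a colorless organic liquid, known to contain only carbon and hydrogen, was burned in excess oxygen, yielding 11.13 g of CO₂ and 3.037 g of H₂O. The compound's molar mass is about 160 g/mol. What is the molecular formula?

C12H16

mol C = 11.13 g CO₂ ÷ 44.009 g/mol = 0.25290 mol
mol H = 2 × 3.037 g H₂O ÷ 18.015 g/mol = 0.33716 mol
Divide by the smallest (0.25290 mol): C 1.000, H 1.333
Multiplying each by 3 gives whole numbers: C 3.00, H 4.00
Empirical formula: C3H4
Empirical-formula mass = 40.06 g/mol; 160 ÷ 40.06 ≈ 4, so the molecular formula is C12H16.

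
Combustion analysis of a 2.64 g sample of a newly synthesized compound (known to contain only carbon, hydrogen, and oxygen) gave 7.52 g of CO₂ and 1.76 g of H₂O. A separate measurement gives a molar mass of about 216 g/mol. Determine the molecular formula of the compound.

mol C = 7.52 g CO₂ ÷ 44.009 g/mol = 0.1709 mol
mol H = 2 × 1.76 g H₂O ÷ 18.015 g/mol = 0.1954 mol
mass O = 2.64 − (2.052 + 0.1970) = 0.3907 g → mol O = 0.3907 ÷ 15.999 = 0.02442 mol
Divide by the smallest (0.02442 mol): C 6.998, H 8.002, O 1.000
Empirical formula: C7H8O
Empirical-formula mass = 108.14 g/mol; 216 ÷ 108.14 ≈ 2, so the molecular formula is C14H16O2.

C14H16O2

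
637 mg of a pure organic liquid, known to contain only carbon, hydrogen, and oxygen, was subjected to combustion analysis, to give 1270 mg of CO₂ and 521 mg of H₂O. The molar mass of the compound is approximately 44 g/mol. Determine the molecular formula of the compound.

mol C = 1.27 g CO₂ ÷ 44.009 g/mol = 0.02886 mol
mol H = 2 × 0.521 g H₂O ÷ 18.015 g/mol = 0.05784 mol
mass O = 0.637 − (0.3466 + 0.05830) = 0.2321 g → mol O = 0.2321 ÷ 15.999 = 0.01451 mol
Divide by the smallest (0.01451 mol): C 1.989, H 3.987, O 1.000
Empirical formula: C2H4O
Empirical-formula mass = 44.05 g/mol; 44 ÷ 44.05 ≈ 1, so the molecular formula is C2H4O.

C2H4O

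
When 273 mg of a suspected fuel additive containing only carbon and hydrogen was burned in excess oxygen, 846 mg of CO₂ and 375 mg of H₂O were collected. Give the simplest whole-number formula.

mol C = 0.846 g CO₂ ÷ 44.009 g/mol = 0.01922 mol
mol H = 2 × 0.375 g H₂O ÷ 18.015 g/mol = 0.04163 mol
Divide by the smallest (0.01922 mol): C 1.000, H 2.166
Multiplying each by 6 gives whole numbers: C 6.00, H 12.99

C6H13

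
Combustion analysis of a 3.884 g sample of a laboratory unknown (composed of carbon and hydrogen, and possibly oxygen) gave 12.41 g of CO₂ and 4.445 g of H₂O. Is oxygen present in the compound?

no

mol C = 12.41 g CO₂ ÷ 44.009 g/mol = 0.28199 mol
mol H = 2 × 4.445 g H₂O ÷ 18.015 g/mol = 0.49348 mol
C and H together account for 3.8844 g — essentially the entire 3.884 g sample — so the compound contains no oxygen.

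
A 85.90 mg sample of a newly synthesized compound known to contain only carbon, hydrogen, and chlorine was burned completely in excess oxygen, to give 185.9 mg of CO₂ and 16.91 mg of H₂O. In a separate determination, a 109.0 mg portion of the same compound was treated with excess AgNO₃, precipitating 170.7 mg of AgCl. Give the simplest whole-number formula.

C9H4Cl2

mol C = 0.1859 g CO₂ ÷ 44.009 g/mol = 0.0042241 mol
mol H = 2 × 0.01691 g H₂O ÷ 18.015 g/mol = 0.0018773 mol
From the AgCl data: mol Cl per gram of compound = (0.1707 ÷ 143.318) ÷ 0.1090 = 0.010927 mol/g, so in the 0.08590 g combustion sample mol Cl = 0.00093864 mol
Divide by the smallest (0.00093864 mol): C 4.500, H 2.000, Cl 1.000
Multiplying each by 2 gives whole numbers: C 9.00, H 4.00, Cl 2.00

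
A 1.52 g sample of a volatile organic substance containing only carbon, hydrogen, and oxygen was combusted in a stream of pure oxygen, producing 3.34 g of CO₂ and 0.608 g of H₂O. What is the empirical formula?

C9H8O4

mol C = 3.34 g CO₂ ÷ 44.009 g/mol = 0.07589 mol
mol H = 2 × 0.608 g H₂O ÷ 18.015 g/mol = 0.06750 mol
mass O = 1.52 − (0.9116 + 0.06804) = 0.5404 g → mol O = 0.5404 ÷ 15.999 = 0.03378 mol
Divide by the smallest (0.03378 mol): C 2.247, H 1.998, O 1.000
Multiplying each by 4 gives whole numbers: C 8.99, H 7.99, O 4.00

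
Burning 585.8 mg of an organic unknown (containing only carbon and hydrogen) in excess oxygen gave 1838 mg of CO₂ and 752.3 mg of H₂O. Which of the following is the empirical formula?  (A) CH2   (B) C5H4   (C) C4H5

(A) CH2

mol C = 1.838 g CO₂ ÷ 44.009 g/mol = 0.041764 mol
mol H = 2 × 0.7523 g H₂O ÷ 18.015 g/mol = 0.083519 mol
Divide by the smallest (0.041764 mol): C 1.000, H 2.000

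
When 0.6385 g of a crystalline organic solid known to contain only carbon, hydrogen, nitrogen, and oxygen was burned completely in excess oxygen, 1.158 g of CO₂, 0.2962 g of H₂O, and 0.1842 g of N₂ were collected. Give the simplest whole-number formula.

C4H5N2O

mol C = 1.158 g CO₂ ÷ 44.009 g/mol = 0.026313 mol
mol H = 2 × 0.2962 g H₂O ÷ 18.015 g/mol = 0.032884 mol
mol N = 2 × 0.1842 g N₂ ÷ 28.014 g/mol = 0.013151 mol
mass O = 0.6385 − (0.31604 + 0.033147 + 0.18420) = 0.10511 g → mol O = 0.10511 ÷ 15.999 = 0.0065698 mol
Divide by the smallest (0.0065698 mol): C 4.005, H 5.005, N 2.002, O 1.000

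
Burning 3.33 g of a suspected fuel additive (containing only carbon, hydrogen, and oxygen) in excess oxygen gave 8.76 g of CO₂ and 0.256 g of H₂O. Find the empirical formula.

C7HO2

mol C = 8.76 g CO₂ ÷ 44.009 g/mol = 0.1991 mol
mol H = 2 × 0.256 g H₂O ÷ 18.015 g/mol = 0.02842 mol
mass O = 3.33 − (2.391 + 0.02865) = 0.9106 g → mol O = 0.9106 ÷ 15.999 = 0.05691 mol
Divide by the smallest (0.02842 mol): C 7.004, H 1.000, O 2.003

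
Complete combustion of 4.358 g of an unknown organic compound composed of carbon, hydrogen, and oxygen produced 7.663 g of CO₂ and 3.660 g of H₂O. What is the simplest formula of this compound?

C3H7O2

mol C = 7.663 g CO₂ ÷ 44.009 g/mol = 0.17412 mol
mol H = 2 × 3.660 g H₂O ÷ 18.015 g/mol = 0.40633 mol
mass O = 4.358 − (2.0914 + 0.40958) = 1.8570 g → mol O = 1.8570 ÷ 15.999 = 0.11607 mol
Divide by the smallest (0.11607 mol): C 1.500, H 3.501, O 1.000
Multiplying each by 2 gives whole numbers: C 3.00, H 7.00, O 2.00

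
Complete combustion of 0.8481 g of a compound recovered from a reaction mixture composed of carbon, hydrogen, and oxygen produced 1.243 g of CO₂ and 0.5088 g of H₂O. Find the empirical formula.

CH2O

mol C = 1.243 g CO₂ ÷ 44.009 g/mol = 0.028244 mol
mol H = 2 × 0.5088 g H₂O ÷ 18.015 g/mol = 0.056486 mol
mass O = 0.8481 − (0.33924 + 0.056938) = 0.45192 g → mol O = 0.45192 ÷ 15.999 = 0.028247 mol
Divide by the smallest (0.028244 mol): C 1.000, H 2.000, O 1.000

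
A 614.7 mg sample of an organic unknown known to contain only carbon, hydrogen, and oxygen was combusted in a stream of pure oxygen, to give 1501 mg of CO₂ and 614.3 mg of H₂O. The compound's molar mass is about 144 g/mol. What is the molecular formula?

mol C = 1.501 g CO₂ ÷ 44.009 g/mol = 0.034107 mol
mol H = 2 × 0.6143 g H₂O ÷ 18.015 g/mol = 0.068199 mol
mass O = 0.6147 − (0.40966 + 0.068744) = 0.13630 g → mol O = 0.13630 ÷ 15.999 = 0.0085193 mol
Divide by the smallest (0.0085193 mol): C 4.003, H 8.005, O 1.000
Empirical formula: C4H8O
Empirical-formula mass = 72.11 g/mol; 144 ÷ 72.11 ≈ 2, so the molecular formula is C8H16O2.

C8H16O2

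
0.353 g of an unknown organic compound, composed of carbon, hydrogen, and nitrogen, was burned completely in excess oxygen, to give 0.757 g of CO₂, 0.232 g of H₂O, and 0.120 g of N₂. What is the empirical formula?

C2H3N

mol C = 0.757 g CO₂ ÷ 44.009 g/mol = 0.01720 mol
mol H = 2 × 0.232 g H₂O ÷ 18.015 g/mol = 0.02576 mol
mol N = 2 × 0.120 g N₂ ÷ 28.014 g/mol = 0.008567 mol
Divide by the smallest (0.008567 mol): C 2.008, H 3.006, N 1.000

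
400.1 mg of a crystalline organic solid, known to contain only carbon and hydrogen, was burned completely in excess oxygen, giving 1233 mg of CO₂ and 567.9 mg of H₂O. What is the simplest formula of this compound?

C4H9

mol C = 1.233 g CO₂ ÷ 44.009 g/mol = 0.028017 mol
mol H = 2 × 0.5679 g H₂O ÷ 18.015 g/mol = 0.063047 mol
Divide by the smallest (0.028017 mol): C 1.000, H 2.250
Multiplying each by 4 gives whole numbers: C 4.00, H 9.00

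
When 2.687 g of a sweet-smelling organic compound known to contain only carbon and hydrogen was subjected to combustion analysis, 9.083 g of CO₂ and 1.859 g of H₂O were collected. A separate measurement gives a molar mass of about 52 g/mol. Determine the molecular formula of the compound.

C4H4

mol C = 9.083 g CO₂ ÷ 44.009 g/mol = 0.20639 mol
mol H = 2 × 1.859 g H₂O ÷ 18.015 g/mol = 0.20638 mol
Divide by the smallest (0.20638 mol): C 1.000, H 1.000
Empirical formula: CH
Empirical-formula mass = 13.02 g/mol; 52 ÷ 13.02 ≈ 4, so the molecular formula is C4H4.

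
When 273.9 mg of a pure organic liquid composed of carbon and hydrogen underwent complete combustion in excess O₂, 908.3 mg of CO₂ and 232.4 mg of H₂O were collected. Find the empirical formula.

mol C = 0.9083 g CO₂ ÷ 44.009 g/mol = 0.020639 mol
mol H = 2 × 0.2324 g H₂O ÷ 18.015 g/mol = 0.025801 mol
Divide by the smallest (0.020639 mol): C 1.000, H 1.250
Multiplying each by 4 gives whole numbers: C 4.00, H 5.00

C4H5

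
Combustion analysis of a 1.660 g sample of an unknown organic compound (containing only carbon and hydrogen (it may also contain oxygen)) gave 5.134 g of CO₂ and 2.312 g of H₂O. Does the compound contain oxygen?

no

mol C = 5.134 g CO₂ ÷ 44.009 g/mol = 0.11666 mol
mol H = 2 × 2.312 g H₂O ÷ 18.015 g/mol = 0.25667 mol
C and H together account for 1.6599 g — essentially the entire 1.660 g sample — so the compound contains no oxygen.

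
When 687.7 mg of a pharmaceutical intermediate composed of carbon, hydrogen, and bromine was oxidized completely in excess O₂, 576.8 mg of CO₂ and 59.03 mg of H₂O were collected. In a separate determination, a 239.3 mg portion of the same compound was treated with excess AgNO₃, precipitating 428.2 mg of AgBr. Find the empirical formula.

C2HBr

mol C = 0.5768 g CO₂ ÷ 44.009 g/mol = 0.013106 mol
mol H = 2 × 0.05903 g H₂O ÷ 18.015 g/mol = 0.0065534 mol
From the AgBr data: mol Br per gram of compound = (0.4282 ÷ 187.772) ÷ 0.2393 = 0.0095296 mol/g, so in the 0.6877 g combustion sample mol Br = 0.0065535 mol
Divide by the smallest (0.0065534 mol): C 2.000, H 1.000, Br 1.000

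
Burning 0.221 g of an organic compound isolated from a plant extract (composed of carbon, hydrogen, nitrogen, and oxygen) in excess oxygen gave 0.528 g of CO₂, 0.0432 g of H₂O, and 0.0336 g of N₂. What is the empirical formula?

mol C = 0.528 g CO₂ ÷ 44.009 g/mol = 0.01200 mol
mol H = 2 × 0.0432 g H₂O ÷ 18.015 g/mol = 0.004796 mol
mol N = 2 × 0.0336 g N₂ ÷ 28.014 g/mol = 0.002399 mol
mass O = 0.221 − (0.1441 + 0.004834 + 0.03360) = 0.03846 g → mol O = 0.03846 ÷ 15.999 = 0.002404 mol
Divide by the smallest (0.002399 mol): C 5.001, H 1.999, N 1.000, O 1.002

C5H2NO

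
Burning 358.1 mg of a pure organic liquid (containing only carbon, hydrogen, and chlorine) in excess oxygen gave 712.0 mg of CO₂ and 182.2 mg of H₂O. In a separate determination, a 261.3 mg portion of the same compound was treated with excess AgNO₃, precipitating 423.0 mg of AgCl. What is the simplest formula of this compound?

mol C = 0.7120 g CO₂ ÷ 44.009 g/mol = 0.016179 mol
mol H = 2 × 0.1822 g H₂O ÷ 18.015 g/mol = 0.020228 mol
From the AgCl data: mol Cl per gram of compound = (0.4230 ÷ 143.318) ÷ 0.2613 = 0.011295 mol/g, so in the 0.3581 g combustion sample mol Cl = 0.0040449 mol
Divide by the smallest (0.0040449 mol): C 4.000, H 5.001, Cl 1.000

C4H5Cl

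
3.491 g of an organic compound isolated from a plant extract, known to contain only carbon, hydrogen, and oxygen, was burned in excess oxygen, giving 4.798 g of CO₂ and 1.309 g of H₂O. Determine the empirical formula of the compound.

mol C = 4.798 g CO₂ ÷ 44.009 g/mol = 0.10902 mol
mol H = 2 × 1.309 g H₂O ÷ 18.015 g/mol = 0.14532 mol
mass O = 3.491 − (1.3095 + 0.14649) = 2.0350 g → mol O = 2.0350 ÷ 15.999 = 0.12720 mol
Divide by the smallest (0.10902 mol): C 1.000, H 1.333, O 1.167
Multiplying each by 6 gives whole numbers: C 6.00, H 8.00, O 7.00

C6H8O7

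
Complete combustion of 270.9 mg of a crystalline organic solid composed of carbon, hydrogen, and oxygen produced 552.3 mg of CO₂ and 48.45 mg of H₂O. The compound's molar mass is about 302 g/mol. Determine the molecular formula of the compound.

C14H6O8

mol C = 0.5523 g CO₂ ÷ 44.009 g/mol = 0.012550 mol
mol H = 2 × 0.04845 g H₂O ÷ 18.015 g/mol = 0.0053789 mol
mass O = 0.2709 − (0.15073 + 0.0054219) = 0.11474 g → mol O = 0.11474 ÷ 15.999 = 0.0071719 mol
Divide by the smallest (0.0053789 mol): C 2.333, H 1.000, O 1.333
Multiplying each by 3 gives whole numbers: C 7.00, H 3.00, O 4.00
Empirical formula: C7H3O4
Empirical-formula mass = 151.10 g/mol; 302 ÷ 151.10 ≈ 2, so the molecular formula is C14H6O8.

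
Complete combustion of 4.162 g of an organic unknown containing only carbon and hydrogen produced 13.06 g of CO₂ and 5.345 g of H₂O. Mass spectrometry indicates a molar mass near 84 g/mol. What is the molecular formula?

mol C = 13.06 g CO₂ ÷ 44.009 g/mol = 0.29676 mol
mol H = 2 × 5.345 g H₂O ÷ 18.015 g/mol = 0.59339 mol
Divide by the smallest (0.29676 mol): C 1.000, H 2.000
Empirical formula: CH2
Empirical-formula mass = 14.03 g/mol; 84 ÷ 14.03 ≈ 6, so the molecular formula is C6H12.

C6H12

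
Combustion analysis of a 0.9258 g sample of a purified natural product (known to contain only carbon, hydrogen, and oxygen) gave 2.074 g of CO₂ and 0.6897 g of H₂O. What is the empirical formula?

C8H13O3

mol C = 2.074 g CO₂ ÷ 44.009 g/mol = 0.047127 mol
mol H = 2 × 0.6897 g H₂O ÷ 18.015 g/mol = 0.076570 mol
mass O = 0.9258 − (0.56604 + 0.077182) = 0.28258 g → mol O = 0.28258 ÷ 15.999 = 0.017662 mol
Divide by the smallest (0.017662 mol): C 2.668, H 4.335, O 1.000
Multiplying each by 3 gives whole numbers: C 8.00, H 13.01, O 3.00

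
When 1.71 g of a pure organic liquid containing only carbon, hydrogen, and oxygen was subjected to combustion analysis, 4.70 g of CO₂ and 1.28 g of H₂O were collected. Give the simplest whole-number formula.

C6H8O

mol C = 4.70 g CO₂ ÷ 44.009 g/mol = 0.1068 mol
mol H = 2 × 1.28 g H₂O ÷ 18.015 g/mol = 0.1421 mol
mass O = 1.71 − (1.283 + 0.1432) = 0.2840 g → mol O = 0.2840 ÷ 15.999 = 0.01775 mol
Divide by the smallest (0.01775 mol): C 6.016, H 8.005, O 1.000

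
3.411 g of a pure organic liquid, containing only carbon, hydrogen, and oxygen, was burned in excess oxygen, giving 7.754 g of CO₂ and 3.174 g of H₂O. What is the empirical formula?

mol C = 7.754 g CO₂ ÷ 44.009 g/mol = 0.17619 mol
mol H = 2 × 3.174 g H₂O ÷ 18.015 g/mol = 0.35237 mol
mass O = 3.411 − (2.1162 + 0.35519) = 0.93958 g → mol O = 0.93958 ÷ 15.999 = 0.058727 mol
Divide by the smallest (0.058727 mol): C 3.000, H 6.000, O 1.000

C3H6O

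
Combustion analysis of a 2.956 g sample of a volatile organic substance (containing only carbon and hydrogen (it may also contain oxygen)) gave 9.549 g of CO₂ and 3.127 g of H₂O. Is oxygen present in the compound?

no

mol C = 9.549 g CO₂ ÷ 44.009 g/mol = 0.21698 mol
mol H = 2 × 3.127 g H₂O ÷ 18.015 g/mol = 0.34716 mol
C and H together account for 2.9561 g — essentially the entire 2.956 g sample — so the compound contains no oxygen.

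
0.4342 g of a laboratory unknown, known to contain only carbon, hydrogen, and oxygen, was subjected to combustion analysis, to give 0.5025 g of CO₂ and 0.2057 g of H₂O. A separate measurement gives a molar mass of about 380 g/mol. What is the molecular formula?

mol C = 0.5025 g CO₂ ÷ 44.009 g/mol = 0.011418 mol
mol H = 2 × 0.2057 g H₂O ÷ 18.015 g/mol = 0.022837 mol
mass O = 0.4342 − (0.13714 + 0.023019) = 0.27404 g → mol O = 0.27404 ÷ 15.999 = 0.017128 mol
Divide by the smallest (0.011418 mol): C 1.000, H 2.000, O 1.500
Multiplying each by 2 gives whole numbers: C 2.00, H 4.00, O 3.00
Empirical formula: C2H4O3
Empirical-formula mass = 76.05 g/mol; 380 ÷ 76.05 ≈ 5, so the molecular formula is C10H20O15.

C10H20O15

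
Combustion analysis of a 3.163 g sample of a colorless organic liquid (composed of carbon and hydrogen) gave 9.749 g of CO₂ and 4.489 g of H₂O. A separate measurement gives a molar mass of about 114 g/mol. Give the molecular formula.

mol C = 9.749 g CO₂ ÷ 44.009 g/mol = 0.22152 mol
mol H = 2 × 4.489 g H₂O ÷ 18.015 g/mol = 0.49836 mol
Divide by the smallest (0.22152 mol): C 1.000, H 2.250
Multiplying each by 4 gives whole numbers: C 4.00, H 9.00
Empirical formula: C4H9
Empirical-formula mass = 57.12 g/mol; 114 ÷ 57.12 ≈ 2, so the molecular formula is C8H18.

C8H18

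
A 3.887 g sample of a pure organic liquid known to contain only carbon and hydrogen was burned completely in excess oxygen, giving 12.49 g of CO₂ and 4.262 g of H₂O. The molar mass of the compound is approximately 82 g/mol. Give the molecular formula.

C6H10

mol C = 12.49 g CO₂ ÷ 44.009 g/mol = 0.28381 mol
mol H = 2 × 4.262 g H₂O ÷ 18.015 g/mol = 0.47316 mol
Divide by the smallest (0.28381 mol): C 1.000, H 1.667
Multiplying each by 3 gives whole numbers: C 3.00, H 5.00
Empirical formula: C3H5
Empirical-formula mass = 41.07 g/mol; 82 ÷ 41.07 ≈ 2, so the molecular formula is C6H10.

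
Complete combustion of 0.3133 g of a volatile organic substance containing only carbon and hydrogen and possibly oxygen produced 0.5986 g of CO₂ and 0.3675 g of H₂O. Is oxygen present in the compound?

mol C = 0.5986 g CO₂ ÷ 44.009 g/mol = 0.013602 mol
mol H = 2 × 0.3675 g H₂O ÷ 18.015 g/mol = 0.040799 mol
C and H account for only 0.20450 g of the 0.3133 g sample; the remaining 0.10880 g must be oxygen.

yes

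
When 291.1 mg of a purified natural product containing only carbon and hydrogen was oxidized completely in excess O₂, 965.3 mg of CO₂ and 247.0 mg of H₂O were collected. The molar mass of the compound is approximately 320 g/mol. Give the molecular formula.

C24H30

mol C = 0.9653 g CO₂ ÷ 44.009 g/mol = 0.021934 mol
mol H = 2 × 0.2470 g H₂O ÷ 18.015 g/mol = 0.027422 mol
Divide by the smallest (0.021934 mol): C 1.000, H 1.250
Multiplying each by 4 gives whole numbers: C 4.00, H 5.00
Empirical formula: C4H5
Empirical-formula mass = 53.08 g/mol; 320 ÷ 53.08 ≈ 6, so the molecular formula is C24H30.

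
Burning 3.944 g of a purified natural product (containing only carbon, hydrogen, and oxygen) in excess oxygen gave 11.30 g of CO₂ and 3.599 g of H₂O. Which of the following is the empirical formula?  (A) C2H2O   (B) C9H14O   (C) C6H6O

mol C = 11.30 g CO₂ ÷ 44.009 g/mol = 0.25677 mol
mol H = 2 × 3.599 g H₂O ÷ 18.015 g/mol = 0.39956 mol
mass O = 3.944 − (3.0840 + 0.40275) = 0.45724 g → mol O = 0.45724 ÷ 15.999 = 0.028579 mol
Divide by the smallest (0.028579 mol): C 8.984, H 13.981, O 1.000

(B) C9H14O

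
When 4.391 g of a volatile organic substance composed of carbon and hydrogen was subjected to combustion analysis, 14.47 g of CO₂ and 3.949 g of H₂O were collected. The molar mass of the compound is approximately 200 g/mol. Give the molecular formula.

C15H20

mol C = 14.47 g CO₂ ÷ 44.009 g/mol = 0.32880 mol
mol H = 2 × 3.949 g H₂O ÷ 18.015 g/mol = 0.43841 mol
Divide by the smallest (0.32880 mol): C 1.000, H 1.333
Multiplying each by 3 gives whole numbers: C 3.00, H 4.00
Empirical formula: C3H4
Empirical-formula mass = 40.06 g/mol; 200 ÷ 40.06 ≈ 5, so the molecular formula is C15H20.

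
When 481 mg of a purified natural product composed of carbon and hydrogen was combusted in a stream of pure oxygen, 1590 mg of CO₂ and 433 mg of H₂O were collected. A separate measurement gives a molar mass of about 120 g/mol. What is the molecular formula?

mol C = 1.59 g CO₂ ÷ 44.009 g/mol = 0.03613 mol
mol H = 2 × 0.433 g H₂O ÷ 18.015 g/mol = 0.04807 mol
Divide by the smallest (0.03613 mol): C 1.000, H 1.331
Multiplying each by 3 gives whole numbers: C 3.00, H 3.99
Empirical formula: C3H4
Empirical-formula mass = 40.06 g/mol; 120 ÷ 40.06 ≈ 3, so the molecular formula is C9H12.

C9H12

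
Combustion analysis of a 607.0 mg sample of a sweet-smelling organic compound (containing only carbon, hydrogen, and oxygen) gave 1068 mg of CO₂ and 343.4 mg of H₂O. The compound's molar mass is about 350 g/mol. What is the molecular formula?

mol C = 1.068 g CO₂ ÷ 44.009 g/mol = 0.024268 mol
mol H = 2 × 0.3434 g H₂O ÷ 18.015 g/mol = 0.038124 mol
mass O = 0.6070 − (0.29148 + 0.038429) = 0.27709 g → mol O = 0.27709 ÷ 15.999 = 0.017319 mol
Divide by the smallest (0.017319 mol): C 1.401, H 2.201, O 1.000
Multiplying each by 5 gives whole numbers: C 7.01, H 11.01, O 5.00
Empirical formula: C7H11O5
Empirical-formula mass = 175.16 g/mol; 350 ÷ 175.16 ≈ 2, so the molecular formula is C14H22O10.

C14H22O10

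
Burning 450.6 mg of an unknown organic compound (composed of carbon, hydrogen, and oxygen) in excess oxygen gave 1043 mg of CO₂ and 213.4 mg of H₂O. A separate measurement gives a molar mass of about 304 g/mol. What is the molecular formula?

mol C = 1.043 g CO₂ ÷ 44.009 g/mol = 0.023700 mol
mol H = 2 × 0.2134 g H₂O ÷ 18.015 g/mol = 0.023691 mol
mass O = 0.4506 − (0.28466 + 0.023881) = 0.14206 g → mol O = 0.14206 ÷ 15.999 = 0.0088794 mol
Divide by the smallest (0.0088794 mol): C 2.669, H 2.668, O 1.000
Multiplying each by 3 gives whole numbers: C 8.01, H 8.00, O 3.00
Empirical formula: C8H8O3
Empirical-formula mass = 152.15 g/mol; 304 ÷ 152.15 ≈ 2, so the molecular formula is C16H16O6.

C16H16O6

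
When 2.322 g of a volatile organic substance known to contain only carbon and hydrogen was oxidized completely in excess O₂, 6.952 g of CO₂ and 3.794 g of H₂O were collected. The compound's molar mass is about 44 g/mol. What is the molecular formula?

C3H8

mol C = 6.952 g CO₂ ÷ 44.009 g/mol = 0.15797 mol
mol H = 2 × 3.794 g H₂O ÷ 18.015 g/mol = 0.42120 mol
Divide by the smallest (0.15797 mol): C 1.000, H 2.666
Multiplying each by 3 gives whole numbers: C 3.00, H 8.00
Empirical formula: C3H8
Empirical-formula mass = 44.10 g/mol; 44 ÷ 44.10 ≈ 1, so the molecular formula is C3H8.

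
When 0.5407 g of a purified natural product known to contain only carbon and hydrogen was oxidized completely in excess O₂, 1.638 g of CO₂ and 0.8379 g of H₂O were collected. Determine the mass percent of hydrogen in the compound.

17.34%

mol C = 1.638 g CO₂ ÷ 44.009 g/mol = 0.037220 mol
mol H = 2 × 0.8379 g H₂O ÷ 18.015 g/mol = 0.093022 mol
mass % H = 0.093767 g ÷ 0.5407 g × 100%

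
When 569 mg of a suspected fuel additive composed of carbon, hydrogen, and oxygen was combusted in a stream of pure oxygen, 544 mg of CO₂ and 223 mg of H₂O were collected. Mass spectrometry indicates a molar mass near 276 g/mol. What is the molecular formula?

mol C = 0.544 g CO₂ ÷ 44.009 g/mol = 0.01236 mol
mol H = 2 × 0.223 g H₂O ÷ 18.015 g/mol = 0.02476 mol
mass O = 0.569 − (0.1485 + 0.02496) = 0.3956 g → mol O = 0.3956 ÷ 15.999 = 0.02473 mol
Divide by the smallest (0.01236 mol): C 1.000, H 2.003, O 2.000
Empirical formula: CH2O2
Empirical-formula mass = 46.02 g/mol; 276 ÷ 46.02 ≈ 6, so the molecular formula is C6H12O12.

C6H12O12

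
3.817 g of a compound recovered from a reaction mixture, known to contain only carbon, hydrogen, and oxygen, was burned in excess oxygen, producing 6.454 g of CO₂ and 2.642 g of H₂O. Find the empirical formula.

mol C = 6.454 g CO₂ ÷ 44.009 g/mol = 0.14665 mol
mol H = 2 × 2.642 g H₂O ÷ 18.015 g/mol = 0.29331 mol
mass O = 3.817 − (1.7614 + 0.29566) = 1.7599 g → mol O = 1.7599 ÷ 15.999 = 0.11000 mol
Divide by the smallest (0.11000 mol): C 1.333, H 2.666, O 1.000
Multiplying each by 3 gives whole numbers: C 4.00, H 8.00, O 3.00

C4H8O3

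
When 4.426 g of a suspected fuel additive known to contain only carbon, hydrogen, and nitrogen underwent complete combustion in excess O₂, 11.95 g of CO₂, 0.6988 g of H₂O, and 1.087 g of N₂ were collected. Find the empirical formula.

C7H2N2

mol C = 11.95 g CO₂ ÷ 44.009 g/mol = 0.27154 mol
mol H = 2 × 0.6988 g H₂O ÷ 18.015 g/mol = 0.077580 mol
mol N = 2 × 1.087 g N₂ ÷ 28.014 g/mol = 0.077604 mol
Divide by the smallest (0.077580 mol): C 3.500, H 1.000, N 1.000
Multiplying each by 2 gives whole numbers: C 7.00, H 2.00, N 2.00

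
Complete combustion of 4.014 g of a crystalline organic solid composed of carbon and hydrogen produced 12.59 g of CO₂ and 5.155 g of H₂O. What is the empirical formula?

mol C = 12.59 g CO₂ ÷ 44.009 g/mol = 0.28608 mol
mol H = 2 × 5.155 g H₂O ÷ 18.015 g/mol = 0.57230 mol
Divide by the smallest (0.28608 mol): C 1.000, H 2.001

CH2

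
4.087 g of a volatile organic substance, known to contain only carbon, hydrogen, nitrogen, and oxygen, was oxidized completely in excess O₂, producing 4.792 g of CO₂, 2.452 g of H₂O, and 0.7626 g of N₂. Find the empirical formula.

C2H5NO2

mol C = 4.792 g CO₂ ÷ 44.009 g/mol = 0.10889 mol
mol H = 2 × 2.452 g H₂O ÷ 18.015 g/mol = 0.27222 mol
mol N = 2 × 0.7626 g N₂ ÷ 28.014 g/mol = 0.054444 mol
mass O = 4.087 − (1.3078 + 0.27440 + 0.76260) = 1.7422 g → mol O = 1.7422 ÷ 15.999 = 0.10889 mol
Divide by the smallest (0.054444 mol): C 2.000, H 5.000, N 1.000, O 2.000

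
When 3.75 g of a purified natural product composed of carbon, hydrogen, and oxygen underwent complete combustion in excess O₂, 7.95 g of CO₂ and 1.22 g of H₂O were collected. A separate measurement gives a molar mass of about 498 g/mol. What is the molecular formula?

C24H18O12

mol C = 7.95 g CO₂ ÷ 44.009 g/mol = 0.1806 mol
mol H = 2 × 1.22 g H₂O ÷ 18.015 g/mol = 0.1354 mol
mass O = 3.75 − (2.170 + 0.1365) = 1.444 g → mol O = 1.444 ÷ 15.999 = 0.09024 mol
Divide by the smallest (0.09024 mol): C 2.002, H 1.501, O 1.000
Multiplying each by 2 gives whole numbers: C 4.00, H 3.00, O 2.00
Empirical formula: C4H3O2
Empirical-formula mass = 83.07 g/mol; 498 ÷ 83.07 ≈ 6, so the molecular formula is C24H18O12.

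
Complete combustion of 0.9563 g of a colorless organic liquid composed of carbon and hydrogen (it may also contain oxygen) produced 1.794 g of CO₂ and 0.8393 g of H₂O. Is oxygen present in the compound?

mol C = 1.794 g CO₂ ÷ 44.009 g/mol = 0.040764 mol
mol H = 2 × 0.8393 g H₂O ÷ 18.015 g/mol = 0.093178 mol
C and H account for only 0.58354 g of the 0.9563 g sample; the remaining 0.37276 g must be oxygen.

yes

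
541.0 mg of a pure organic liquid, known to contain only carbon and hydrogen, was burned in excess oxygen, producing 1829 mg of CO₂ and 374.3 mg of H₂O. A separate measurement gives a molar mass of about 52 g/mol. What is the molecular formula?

C4H4

mol C = 1.829 g CO₂ ÷ 44.009 g/mol = 0.041560 mol
mol H = 2 × 0.3743 g H₂O ÷ 18.015 g/mol = 0.041554 mol
Divide by the smallest (0.041554 mol): C 1.000, H 1.000
Empirical formula: CH
Empirical-formula mass = 13.02 g/mol; 52 ÷ 13.02 ≈ 4, so the molecular formula is C4H4.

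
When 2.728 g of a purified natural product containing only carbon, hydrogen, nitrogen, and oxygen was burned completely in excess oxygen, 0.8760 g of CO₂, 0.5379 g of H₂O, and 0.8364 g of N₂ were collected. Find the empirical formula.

mol C = 0.8760 g CO₂ ÷ 44.009 g/mol = 0.019905 mol
mol H = 2 × 0.5379 g H₂O ÷ 18.015 g/mol = 0.059717 mol
mol N = 2 × 0.8364 g N₂ ÷ 28.014 g/mol = 0.059713 mol
mass O = 2.728 − (0.23908 + 0.060195 + 0.83640) = 1.5923 g → mol O = 1.5923 ÷ 15.999 = 0.099527 mol
Divide by the smallest (0.019905 mol): C 1.000, H 3.000, N 3.000, O 5.000

CH3N3O5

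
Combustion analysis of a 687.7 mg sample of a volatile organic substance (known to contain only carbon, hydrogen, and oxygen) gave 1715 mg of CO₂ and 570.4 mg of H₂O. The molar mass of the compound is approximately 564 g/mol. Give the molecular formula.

C32H52O8

mol C = 1.715 g CO₂ ÷ 44.009 g/mol = 0.038969 mol
mol H = 2 × 0.5704 g H₂O ÷ 18.015 g/mol = 0.063325 mol
mass O = 0.6877 − (0.46806 + 0.063832) = 0.15581 g → mol O = 0.15581 ÷ 15.999 = 0.0097386 mol
Divide by the smallest (0.0097386 mol): C 4.002, H 6.502, O 1.000
Multiplying each by 2 gives whole numbers: C 8.00, H 13.00, O 2.00
Empirical formula: C8H13O2
Empirical-formula mass = 141.19 g/mol; 564 ÷ 141.19 ≈ 4, so the molecular formula is C32H52O8.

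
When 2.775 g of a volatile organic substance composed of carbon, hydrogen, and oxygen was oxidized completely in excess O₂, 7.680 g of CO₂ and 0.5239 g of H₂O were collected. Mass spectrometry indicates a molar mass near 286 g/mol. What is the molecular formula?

mol C = 7.680 g CO₂ ÷ 44.009 g/mol = 0.17451 mol
mol H = 2 × 0.5239 g H₂O ÷ 18.015 g/mol = 0.058163 mol
mass O = 2.775 − (2.0960 + 0.058628) = 0.62034 g → mol O = 0.62034 ÷ 15.999 = 0.038773 mol
Divide by the smallest (0.038773 mol): C 4.501, H 1.500, O 1.000
Multiplying each by 2 gives whole numbers: C 9.00, H 3.00, O 2.00
Empirical formula: C9H3O2
Empirical-formula mass = 143.12 g/mol; 286 ÷ 143.12 ≈ 2, so the molecular formula is C18H6O4.

C18H6O4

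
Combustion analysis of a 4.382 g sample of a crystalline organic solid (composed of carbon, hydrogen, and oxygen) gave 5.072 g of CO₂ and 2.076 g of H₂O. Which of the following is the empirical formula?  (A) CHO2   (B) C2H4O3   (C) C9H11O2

(B) C2H4O3

mol C = 5.072 g CO₂ ÷ 44.009 g/mol = 0.11525 mol
mol H = 2 × 2.076 g H₂O ÷ 18.015 g/mol = 0.23047 mol
mass O = 4.382 − (1.3843 + 0.23232) = 2.7654 g → mol O = 2.7654 ÷ 15.999 = 0.17285 mol
Divide by the smallest (0.11525 mol): C 1.000, H 2.000, O 1.500
Multiplying each by 2 gives whole numbers: C 2.00, H 4.00, O 3.00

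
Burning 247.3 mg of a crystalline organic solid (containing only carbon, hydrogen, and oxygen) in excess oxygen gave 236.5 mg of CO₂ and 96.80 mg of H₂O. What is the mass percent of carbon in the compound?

mol C = 0.2365 g CO₂ ÷ 44.009 g/mol = 0.0053739 mol
mol H = 2 × 0.09680 g H₂O ÷ 18.015 g/mol = 0.010747 mol
mass O = 0.2473 − (0.064546 + 0.010833) = 0.17192 g → mol O = 0.17192 ÷ 15.999 = 0.010746 mol
mass % C = 0.064546 g ÷ 0.2473 g × 100%

26.10%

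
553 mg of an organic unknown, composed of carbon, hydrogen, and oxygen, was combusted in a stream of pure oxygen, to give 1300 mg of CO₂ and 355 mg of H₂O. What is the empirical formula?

C3H4O

mol C = 1.30 g CO₂ ÷ 44.009 g/mol = 0.02954 mol
mol H = 2 × 0.355 g H₂O ÷ 18.015 g/mol = 0.03941 mol
mass O = 0.553 − (0.3548 + 0.03973) = 0.1585 g → mol O = 0.1585 ÷ 15.999 = 0.009905 mol
Divide by the smallest (0.009905 mol): C 2.982, H 3.979, O 1.000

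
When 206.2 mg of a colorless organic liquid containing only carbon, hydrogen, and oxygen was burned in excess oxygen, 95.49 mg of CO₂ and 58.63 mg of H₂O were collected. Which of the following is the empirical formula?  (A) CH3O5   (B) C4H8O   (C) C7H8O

(A) CH3O5

mol C = 0.09549 g CO₂ ÷ 44.009 g/mol = 0.0021698 mol
mol H = 2 × 0.05863 g H₂O ÷ 18.015 g/mol = 0.0065090 mol
mass O = 0.2062 − (0.026061 + 0.0065611) = 0.17358 g → mol O = 0.17358 ÷ 15.999 = 0.010849 mol
Divide by the smallest (0.0021698 mol): C 1.000, H 3.000, O 5.000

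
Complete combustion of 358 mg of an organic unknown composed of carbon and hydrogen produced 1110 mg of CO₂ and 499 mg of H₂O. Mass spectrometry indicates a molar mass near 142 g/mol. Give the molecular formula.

C10H22

mol C = 1.11 g CO₂ ÷ 44.009 g/mol = 0.02522 mol
mol H = 2 × 0.499 g H₂O ÷ 18.015 g/mol = 0.05540 mol
Divide by the smallest (0.02522 mol): C 1.000, H 2.196
Multiplying each by 5 gives whole numbers: C 5.00, H 10.98
Empirical formula: C5H11
Empirical-formula mass = 71.14 g/mol; 142 ÷ 71.14 ≈ 2, so the molecular formula is C10H22.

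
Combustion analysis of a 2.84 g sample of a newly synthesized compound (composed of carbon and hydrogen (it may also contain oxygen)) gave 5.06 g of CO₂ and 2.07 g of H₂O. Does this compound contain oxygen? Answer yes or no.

mol C = 5.06 g CO₂ ÷ 44.009 g/mol = 0.1150 mol
mol H = 2 × 2.07 g H₂O ÷ 18.015 g/mol = 0.2298 mol
C and H account for only 1.613 g of the 2.84 g sample; the remaining 1.227 g must be oxygen.

yes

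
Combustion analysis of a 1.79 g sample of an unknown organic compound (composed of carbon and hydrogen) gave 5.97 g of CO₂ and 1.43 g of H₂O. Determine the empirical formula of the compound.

C6H7

mol C = 5.97 g CO₂ ÷ 44.009 g/mol = 0.1357 mol
mol H = 2 × 1.43 g H₂O ÷ 18.015 g/mol = 0.1588 mol
Divide by the smallest (0.1357 mol): C 1.000, H 1.170
Multiplying each by 6 gives whole numbers: C 6.00, H 7.02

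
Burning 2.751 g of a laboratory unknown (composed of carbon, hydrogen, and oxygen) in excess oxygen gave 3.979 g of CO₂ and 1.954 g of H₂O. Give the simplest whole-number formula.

C5H12O5

mol C = 3.979 g CO₂ ÷ 44.009 g/mol = 0.090413 mol
mol H = 2 × 1.954 g H₂O ÷ 18.015 g/mol = 0.21693 mol
mass O = 2.751 − (1.0860 + 0.21867) = 1.4464 g → mol O = 1.4464 ÷ 15.999 = 0.090404 mol
Divide by the smallest (0.090404 mol): C 1.000, H 2.400, O 1.000
Multiplying each by 5 gives whole numbers: C 5.00, H 12.00, O 5.00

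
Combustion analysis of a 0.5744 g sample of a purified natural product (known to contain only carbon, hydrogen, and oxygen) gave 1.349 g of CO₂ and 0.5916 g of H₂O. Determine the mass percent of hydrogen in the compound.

11.53%

mol C = 1.349 g CO₂ ÷ 44.009 g/mol = 0.030653 mol
mol H = 2 × 0.5916 g H₂O ÷ 18.015 g/mol = 0.065679 mol
mass O = 0.5744 − (0.36817 + 0.066204) = 0.14002 g → mol O = 0.14002 ÷ 15.999 = 0.0087521 mol
mass % H = 0.066204 g ÷ 0.5744 g × 100%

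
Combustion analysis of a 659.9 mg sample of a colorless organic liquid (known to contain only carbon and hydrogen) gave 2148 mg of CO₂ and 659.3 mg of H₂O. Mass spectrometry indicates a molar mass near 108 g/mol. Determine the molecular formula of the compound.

C8H12

mol C = 2.148 g CO₂ ÷ 44.009 g/mol = 0.048808 mol
mol H = 2 × 0.6593 g H₂O ÷ 18.015 g/mol = 0.073195 mol
Divide by the smallest (0.048808 mol): C 1.000, H 1.500
Multiplying each by 2 gives whole numbers: C 2.00, H 3.00
Empirical formula: C2H3
Empirical-formula mass = 27.05 g/mol; 108 ÷ 27.05 ≈ 4, so the molecular formula is C8H12.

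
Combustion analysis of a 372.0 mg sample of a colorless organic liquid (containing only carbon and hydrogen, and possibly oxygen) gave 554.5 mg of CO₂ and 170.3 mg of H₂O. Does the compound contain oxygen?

yes

mol C = 0.5545 g CO₂ ÷ 44.009 g/mol = 0.012600 mol
mol H = 2 × 0.1703 g H₂O ÷ 18.015 g/mol = 0.018906 mol
C and H account for only 0.17039 g of the 0.3720 g sample; the remaining 0.20161 g must be oxygen.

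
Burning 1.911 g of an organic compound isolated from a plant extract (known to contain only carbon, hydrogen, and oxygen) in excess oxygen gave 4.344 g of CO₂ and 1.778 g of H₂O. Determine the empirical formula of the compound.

mol C = 4.344 g CO₂ ÷ 44.009 g/mol = 0.098707 mol
mol H = 2 × 1.778 g H₂O ÷ 18.015 g/mol = 0.19739 mol
mass O = 1.911 − (1.1856 + 0.19897) = 0.52646 g → mol O = 0.52646 ÷ 15.999 = 0.032906 mol
Divide by the smallest (0.032906 mol): C 3.000, H 5.999, O 1.000

C3H6O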